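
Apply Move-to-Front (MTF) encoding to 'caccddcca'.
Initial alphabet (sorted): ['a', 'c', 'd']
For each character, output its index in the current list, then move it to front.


MTF encoding:
'c': index 1 in ['a', 'c', 'd'] -> ['c', 'a', 'd']
'a': index 1 in ['c', 'a', 'd'] -> ['a', 'c', 'd']
'c': index 1 in ['a', 'c', 'd'] -> ['c', 'a', 'd']
'c': index 0 in ['c', 'a', 'd'] -> ['c', 'a', 'd']
'd': index 2 in ['c', 'a', 'd'] -> ['d', 'c', 'a']
'd': index 0 in ['d', 'c', 'a'] -> ['d', 'c', 'a']
'c': index 1 in ['d', 'c', 'a'] -> ['c', 'd', 'a']
'c': index 0 in ['c', 'd', 'a'] -> ['c', 'd', 'a']
'a': index 2 in ['c', 'd', 'a'] -> ['a', 'c', 'd']


Output: [1, 1, 1, 0, 2, 0, 1, 0, 2]


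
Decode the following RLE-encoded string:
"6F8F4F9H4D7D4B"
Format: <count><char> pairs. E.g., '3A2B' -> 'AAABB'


Expanding each <count><char> pair:
  6F -> 'FFFFFF'
  8F -> 'FFFFFFFF'
  4F -> 'FFFF'
  9H -> 'HHHHHHHHH'
  4D -> 'DDDD'
  7D -> 'DDDDDDD'
  4B -> 'BBBB'

Decoded = FFFFFFFFFFFFFFFFFFHHHHHHHHHDDDDDDDDDDDBBBB


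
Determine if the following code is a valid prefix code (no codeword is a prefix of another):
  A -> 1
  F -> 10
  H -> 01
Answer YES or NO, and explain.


Checking each pair (does one codeword prefix another?):
  A='1' vs F='10': prefix -- VIOLATION

NO -- this is NOT a valid prefix code. A (1) is a prefix of F (10).


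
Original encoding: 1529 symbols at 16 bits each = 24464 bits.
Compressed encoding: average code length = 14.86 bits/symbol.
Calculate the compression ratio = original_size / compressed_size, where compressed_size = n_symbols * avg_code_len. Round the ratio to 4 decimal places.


original_size = n_symbols * orig_bits = 1529 * 16 = 24464 bits
compressed_size = n_symbols * avg_code_len = 1529 * 14.86 = 22720.94 bits
ratio = original_size / compressed_size = 24464 / 22720.94 = 1.0767

Compression ratio = 1.0767


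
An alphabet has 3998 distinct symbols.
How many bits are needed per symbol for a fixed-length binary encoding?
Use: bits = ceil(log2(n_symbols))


log2(3998) = 11.9651
Bracket: 2^11 = 2048 < 3998 <= 2^12 = 4096
So ceil(log2(3998)) = 12

bits = ceil(log2(3998)) = ceil(11.9651) = 12 bits


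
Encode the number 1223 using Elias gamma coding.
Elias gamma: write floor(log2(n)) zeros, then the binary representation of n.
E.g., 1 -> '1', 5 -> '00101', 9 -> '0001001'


num_bits = floor(log2(1223)) + 1 = 11
leading_zeros = num_bits - 1 = 10
binary(1223) = 10011000111

Elias gamma(1223) = '0000000000' + '10011000111' = 000000000010011000111 (21 bits)


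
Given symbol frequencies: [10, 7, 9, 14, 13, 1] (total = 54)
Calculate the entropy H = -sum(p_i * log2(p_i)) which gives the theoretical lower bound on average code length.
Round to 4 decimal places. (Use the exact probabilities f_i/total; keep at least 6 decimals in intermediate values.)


Per-symbol terms -p_i * log2(p_i) with p_i = f_i/54:
  p = 10/54 = 0.185185: log2(p) = -2.432959, -p*log2(p) = 0.450548
  p = 7/54 = 0.129630: log2(p) = -2.947533, -p*log2(p) = 0.382088
  p = 9/54 = 0.166667: log2(p) = -2.584963, -p*log2(p) = 0.430827
  p = 14/54 = 0.259259: log2(p) = -1.947533, -p*log2(p) = 0.504916
  p = 13/54 = 0.240741: log2(p) = -2.054448, -p*log2(p) = 0.494589
  p = 1/54 = 0.018519: log2(p) = -5.754888, -p*log2(p) = 0.106572
H = 0.450548 + 0.382088 + 0.430827 + 0.504916 + 0.494589 + 0.106572 = 2.369540

H = 2.3695 bits/symbol


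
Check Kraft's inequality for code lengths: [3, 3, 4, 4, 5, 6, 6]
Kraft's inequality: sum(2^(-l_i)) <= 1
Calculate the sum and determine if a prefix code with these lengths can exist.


Sum = 2^(-3) + 2^(-3) + 2^(-4) + 2^(-4) + 2^(-5) + 2^(-6) + 2^(-6)
    = 0.125 + 0.125 + 0.0625 + 0.0625 + 0.03125 + 0.015625 + 0.015625
    = 28/64 = 0.4375
Since 0.4375 <= 1, Kraft's inequality IS satisfied.
A prefix code with these lengths CAN exist.

Kraft sum = 0.4375. Satisfied.


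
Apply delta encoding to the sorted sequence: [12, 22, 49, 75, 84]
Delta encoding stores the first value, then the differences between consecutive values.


First value: 12
Deltas:
  22 - 12 = 10
  49 - 22 = 27
  75 - 49 = 26
  84 - 75 = 9


Delta encoded: [12, 10, 27, 26, 9]


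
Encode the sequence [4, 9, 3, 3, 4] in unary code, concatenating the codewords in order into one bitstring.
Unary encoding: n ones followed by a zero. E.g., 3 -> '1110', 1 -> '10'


Encode each number as n ones followed by a terminating 0:
  4 -> 11110 (5 bits)
  9 -> 1111111110 (10 bits)
  3 -> 1110 (4 bits)
  3 -> 1110 (4 bits)
  4 -> 11110 (5 bits)
Total length = 5 + 10 + 4 + 4 + 5 = 28 bits.

Unary([4, 9, 3, 3, 4]) = 1111011111111101110111011110 (28 bits)


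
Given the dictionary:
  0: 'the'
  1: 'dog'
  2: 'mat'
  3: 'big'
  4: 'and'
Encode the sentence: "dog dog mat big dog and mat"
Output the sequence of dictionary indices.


Look up each word in the dictionary:
  'dog' -> 1
  'dog' -> 1
  'mat' -> 2
  'big' -> 3
  'dog' -> 1
  'and' -> 4
  'mat' -> 2

Encoded: [1, 1, 2, 3, 1, 4, 2]


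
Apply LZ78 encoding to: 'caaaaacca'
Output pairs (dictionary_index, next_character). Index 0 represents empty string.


LZ78 encoding steps:
Dictionary: {0: ''}
Step 1: w='' (idx 0), next='c' -> output (0, 'c'), add 'c' as idx 1
Step 2: w='' (idx 0), next='a' -> output (0, 'a'), add 'a' as idx 2
Step 3: w='a' (idx 2), next='a' -> output (2, 'a'), add 'aa' as idx 3
Step 4: w='aa' (idx 3), next='c' -> output (3, 'c'), add 'aac' as idx 4
Step 5: w='c' (idx 1), next='a' -> output (1, 'a'), add 'ca' as idx 5


Encoded: [(0, 'c'), (0, 'a'), (2, 'a'), (3, 'c'), (1, 'a')]


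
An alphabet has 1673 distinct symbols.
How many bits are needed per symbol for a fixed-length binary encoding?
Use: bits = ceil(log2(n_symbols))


log2(1673) = 10.7082
Bracket: 2^10 = 1024 < 1673 <= 2^11 = 2048
So ceil(log2(1673)) = 11

bits = ceil(log2(1673)) = ceil(10.7082) = 11 bits


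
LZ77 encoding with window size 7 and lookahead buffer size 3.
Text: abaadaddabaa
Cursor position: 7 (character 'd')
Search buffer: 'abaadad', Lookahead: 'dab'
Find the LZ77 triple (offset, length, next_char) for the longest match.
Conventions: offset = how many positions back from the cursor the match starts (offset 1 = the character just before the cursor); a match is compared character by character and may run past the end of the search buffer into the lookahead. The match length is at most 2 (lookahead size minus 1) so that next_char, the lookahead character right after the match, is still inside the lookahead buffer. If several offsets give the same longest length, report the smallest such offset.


Try each offset into the search buffer:
  offset=1 (pos 6, char 'd'): match length 1
  offset=2 (pos 5, char 'a'): match length 0
  offset=3 (pos 4, char 'd'): match length 2
  offset=4 (pos 3, char 'a'): match length 0
  offset=5 (pos 2, char 'a'): match length 0
  offset=6 (pos 1, char 'b'): match length 0
  offset=7 (pos 0, char 'a'): match length 0
Longest match has length 2 at offset 3.
next_char = character at position 7 + 2 = 9 -> 'b'

Best match: offset=3, length=2 (matching 'da' starting at position 4)
LZ77 triple: (3, 2, 'b')


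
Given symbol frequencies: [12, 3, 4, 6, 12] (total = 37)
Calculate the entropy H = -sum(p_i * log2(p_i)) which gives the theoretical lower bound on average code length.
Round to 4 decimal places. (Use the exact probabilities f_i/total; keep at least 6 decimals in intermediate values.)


Per-symbol terms -p_i * log2(p_i) with p_i = f_i/37:
  p = 12/37 = 0.324324: log2(p) = -1.624491, -p*log2(p) = 0.526862
  p = 3/37 = 0.081081: log2(p) = -3.624491, -p*log2(p) = 0.293878
  p = 4/37 = 0.108108: log2(p) = -3.209453, -p*log2(p) = 0.346968
  p = 6/37 = 0.162162: log2(p) = -2.624491, -p*log2(p) = 0.425593
  p = 12/37 = 0.324324: log2(p) = -1.624491, -p*log2(p) = 0.526862
H = 0.526862 + 0.293878 + 0.346968 + 0.425593 + 0.526862 = 2.120163

H = 2.1202 bits/symbol


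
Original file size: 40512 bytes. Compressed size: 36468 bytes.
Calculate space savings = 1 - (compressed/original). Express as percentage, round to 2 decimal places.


ratio = compressed/original = 36468/40512 = 0.900178
savings = 1 - ratio = 1 - 0.900178 = 0.099822
as a percentage: 0.099822 * 100 = 9.98%

Space savings = 1 - 36468/40512 = 9.98%


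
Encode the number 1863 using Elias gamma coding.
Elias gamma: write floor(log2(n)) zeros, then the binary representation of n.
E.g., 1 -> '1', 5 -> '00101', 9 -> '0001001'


num_bits = floor(log2(1863)) + 1 = 11
leading_zeros = num_bits - 1 = 10
binary(1863) = 11101000111

Elias gamma(1863) = '0000000000' + '11101000111' = 000000000011101000111 (21 bits)


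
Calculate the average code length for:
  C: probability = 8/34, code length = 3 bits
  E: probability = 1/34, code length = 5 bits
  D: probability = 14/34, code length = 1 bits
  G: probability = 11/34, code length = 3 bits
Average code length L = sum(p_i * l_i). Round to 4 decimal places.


Weighted contributions p_i * l_i:
  C: (8/34) * 3 = 24/34
  E: (1/34) * 5 = 5/34
  D: (14/34) * 1 = 14/34
  G: (11/34) * 3 = 33/34
Sum = (24 + 5 + 14 + 33)/34 = 76/34

L = 76/34 = 2.2353 bits/symbol


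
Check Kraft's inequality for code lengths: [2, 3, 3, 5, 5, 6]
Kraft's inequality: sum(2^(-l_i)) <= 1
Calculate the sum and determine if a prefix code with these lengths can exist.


Sum = 2^(-2) + 2^(-3) + 2^(-3) + 2^(-5) + 2^(-5) + 2^(-6)
    = 0.25 + 0.125 + 0.125 + 0.03125 + 0.03125 + 0.015625
    = 37/64 = 0.578125
Since 0.578125 <= 1, Kraft's inequality IS satisfied.
A prefix code with these lengths CAN exist.

Kraft sum = 0.578125. Satisfied.


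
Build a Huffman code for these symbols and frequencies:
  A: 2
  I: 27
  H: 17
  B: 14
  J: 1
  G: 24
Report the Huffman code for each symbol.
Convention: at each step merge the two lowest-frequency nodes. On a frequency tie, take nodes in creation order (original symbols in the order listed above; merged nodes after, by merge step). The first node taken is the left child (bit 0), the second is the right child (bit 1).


Huffman tree construction:
Step 1: Merge J(1) + A(2) = 3
Step 2: Merge (J+A)(3) + B(14) = 17
Step 3: Merge H(17) + ((J+A)+B)(17) = 34
Step 4: Merge G(24) + I(27) = 51
Step 5: Merge (H+((J+A)+B))(34) + (G+I)(51) = 85
Read each symbol's code off the tree from the root (left child = 0, right child = 1).

Codes:
  A: 0101 (length 4)
  I: 11 (length 2)
  H: 00 (length 2)
  B: 011 (length 3)
  J: 0100 (length 4)
  G: 10 (length 2)
Average code length: 190/85 = 2.2353 bits/symbol


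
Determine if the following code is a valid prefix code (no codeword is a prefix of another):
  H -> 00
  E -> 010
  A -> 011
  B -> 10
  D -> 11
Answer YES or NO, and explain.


Checking each pair (does one codeword prefix another?):
  H='00' vs E='010': no prefix
  H='00' vs A='011': no prefix
  H='00' vs B='10': no prefix
  H='00' vs D='11': no prefix
  E='010' vs H='00': no prefix
  E='010' vs A='011': no prefix
  E='010' vs B='10': no prefix
  E='010' vs D='11': no prefix
  A='011' vs H='00': no prefix
  A='011' vs E='010': no prefix
  A='011' vs B='10': no prefix
  A='011' vs D='11': no prefix
  B='10' vs H='00': no prefix
  B='10' vs E='010': no prefix
  B='10' vs A='011': no prefix
  B='10' vs D='11': no prefix
  D='11' vs H='00': no prefix
  D='11' vs E='010': no prefix
  D='11' vs A='011': no prefix
  D='11' vs B='10': no prefix
No violation found over all pairs.

YES -- this is a valid prefix code. No codeword is a prefix of any other codeword.


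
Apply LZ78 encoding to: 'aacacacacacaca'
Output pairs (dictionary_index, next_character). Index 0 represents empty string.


LZ78 encoding steps:
Dictionary: {0: ''}
Step 1: w='' (idx 0), next='a' -> output (0, 'a'), add 'a' as idx 1
Step 2: w='a' (idx 1), next='c' -> output (1, 'c'), add 'ac' as idx 2
Step 3: w='ac' (idx 2), next='a' -> output (2, 'a'), add 'aca' as idx 3
Step 4: w='' (idx 0), next='c' -> output (0, 'c'), add 'c' as idx 4
Step 5: w='aca' (idx 3), next='c' -> output (3, 'c'), add 'acac' as idx 5
Step 6: w='aca' (idx 3), end of input -> output (3, '')


Encoded: [(0, 'a'), (1, 'c'), (2, 'a'), (0, 'c'), (3, 'c'), (3, '')]


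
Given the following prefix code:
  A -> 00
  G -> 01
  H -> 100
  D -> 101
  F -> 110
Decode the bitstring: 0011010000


Decoding step by step:
Bits 00 -> A
Bits 110 -> F
Bits 100 -> H
Bits 00 -> A


Decoded message: AFHA


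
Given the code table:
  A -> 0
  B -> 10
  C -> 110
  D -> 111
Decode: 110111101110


Decoding:
110 -> C
111 -> D
10 -> B
111 -> D
0 -> A


Result: CDBDA


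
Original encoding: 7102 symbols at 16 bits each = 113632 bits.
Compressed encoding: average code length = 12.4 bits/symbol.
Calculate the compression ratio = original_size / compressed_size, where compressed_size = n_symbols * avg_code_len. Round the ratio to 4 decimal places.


original_size = n_symbols * orig_bits = 7102 * 16 = 113632 bits
compressed_size = n_symbols * avg_code_len = 7102 * 12.4 = 88064.8 bits
ratio = original_size / compressed_size = 113632 / 88064.8 = 1.2903

Compression ratio = 1.2903


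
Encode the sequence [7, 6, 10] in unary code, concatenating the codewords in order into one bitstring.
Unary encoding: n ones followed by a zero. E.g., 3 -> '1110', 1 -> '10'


Encode each number as n ones followed by a terminating 0:
  7 -> 11111110 (8 bits)
  6 -> 1111110 (7 bits)
  10 -> 11111111110 (11 bits)
Total length = 8 + 7 + 11 = 26 bits.

Unary([7, 6, 10]) = 11111110111111011111111110 (26 bits)


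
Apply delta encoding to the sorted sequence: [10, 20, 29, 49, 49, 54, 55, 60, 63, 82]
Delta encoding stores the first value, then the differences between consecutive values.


First value: 10
Deltas:
  20 - 10 = 10
  29 - 20 = 9
  49 - 29 = 20
  49 - 49 = 0
  54 - 49 = 5
  55 - 54 = 1
  60 - 55 = 5
  63 - 60 = 3
  82 - 63 = 19


Delta encoded: [10, 10, 9, 20, 0, 5, 1, 5, 3, 19]


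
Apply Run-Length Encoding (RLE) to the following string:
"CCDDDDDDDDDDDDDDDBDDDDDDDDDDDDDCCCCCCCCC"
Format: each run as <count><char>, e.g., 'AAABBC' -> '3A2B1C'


Scanning runs left to right:
  i=0: run of 'C' x 2 -> '2C'
  i=2: run of 'D' x 15 -> '15D'
  i=17: run of 'B' x 1 -> '1B'
  i=18: run of 'D' x 13 -> '13D'
  i=31: run of 'C' x 9 -> '9C'

RLE = 2C15D1B13D9C


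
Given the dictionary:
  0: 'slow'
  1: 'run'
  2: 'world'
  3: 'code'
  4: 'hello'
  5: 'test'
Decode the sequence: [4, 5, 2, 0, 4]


Look up each index in the dictionary:
  4 -> 'hello'
  5 -> 'test'
  2 -> 'world'
  0 -> 'slow'
  4 -> 'hello'

Decoded: "hello test world slow hello"


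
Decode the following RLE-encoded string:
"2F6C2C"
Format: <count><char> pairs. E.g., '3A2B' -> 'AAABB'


Expanding each <count><char> pair:
  2F -> 'FF'
  6C -> 'CCCCCC'
  2C -> 'CC'

Decoded = FFCCCCCCCC


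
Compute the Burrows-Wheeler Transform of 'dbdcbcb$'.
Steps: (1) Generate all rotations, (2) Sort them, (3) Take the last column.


Rotations (sorted):
  0: $dbdcbcb -> last char: b
  1: b$dbdcbc -> last char: c
  2: bcb$dbdc -> last char: c
  3: bdcbcb$d -> last char: d
  4: cb$dbdcb -> last char: b
  5: cbcb$dbd -> last char: d
  6: dbdcbcb$ -> last char: $
  7: dcbcb$db -> last char: b


BWT = bccdbd$b


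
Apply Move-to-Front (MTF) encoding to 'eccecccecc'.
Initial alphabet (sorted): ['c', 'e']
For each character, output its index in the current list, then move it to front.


MTF encoding:
'e': index 1 in ['c', 'e'] -> ['e', 'c']
'c': index 1 in ['e', 'c'] -> ['c', 'e']
'c': index 0 in ['c', 'e'] -> ['c', 'e']
'e': index 1 in ['c', 'e'] -> ['e', 'c']
'c': index 1 in ['e', 'c'] -> ['c', 'e']
'c': index 0 in ['c', 'e'] -> ['c', 'e']
'c': index 0 in ['c', 'e'] -> ['c', 'e']
'e': index 1 in ['c', 'e'] -> ['e', 'c']
'c': index 1 in ['e', 'c'] -> ['c', 'e']
'c': index 0 in ['c', 'e'] -> ['c', 'e']


Output: [1, 1, 0, 1, 1, 0, 0, 1, 1, 0]


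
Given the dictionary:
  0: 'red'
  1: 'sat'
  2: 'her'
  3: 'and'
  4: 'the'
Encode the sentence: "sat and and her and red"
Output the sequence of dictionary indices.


Look up each word in the dictionary:
  'sat' -> 1
  'and' -> 3
  'and' -> 3
  'her' -> 2
  'and' -> 3
  'red' -> 0

Encoded: [1, 3, 3, 2, 3, 0]


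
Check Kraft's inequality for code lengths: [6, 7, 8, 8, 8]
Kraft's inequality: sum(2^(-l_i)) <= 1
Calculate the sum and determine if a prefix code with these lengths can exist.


Sum = 2^(-6) + 2^(-7) + 2^(-8) + 2^(-8) + 2^(-8)
    = 0.015625 + 0.0078125 + 0.00390625 + 0.00390625 + 0.00390625
    = 9/256 = 0.03515625
Since 0.03515625 <= 1, Kraft's inequality IS satisfied.
A prefix code with these lengths CAN exist.

Kraft sum = 0.03515625. Satisfied.


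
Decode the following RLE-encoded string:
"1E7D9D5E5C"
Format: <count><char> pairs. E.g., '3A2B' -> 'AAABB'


Expanding each <count><char> pair:
  1E -> 'E'
  7D -> 'DDDDDDD'
  9D -> 'DDDDDDDDD'
  5E -> 'EEEEE'
  5C -> 'CCCCC'

Decoded = EDDDDDDDDDDDDDDDDEEEEECCCCC


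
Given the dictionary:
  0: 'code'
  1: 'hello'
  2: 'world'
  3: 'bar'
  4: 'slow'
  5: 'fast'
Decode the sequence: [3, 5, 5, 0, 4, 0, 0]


Look up each index in the dictionary:
  3 -> 'bar'
  5 -> 'fast'
  5 -> 'fast'
  0 -> 'code'
  4 -> 'slow'
  0 -> 'code'
  0 -> 'code'

Decoded: "bar fast fast code slow code code"


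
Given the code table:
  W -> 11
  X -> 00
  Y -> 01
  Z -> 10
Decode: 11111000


Decoding:
11 -> W
11 -> W
10 -> Z
00 -> X


Result: WWZX


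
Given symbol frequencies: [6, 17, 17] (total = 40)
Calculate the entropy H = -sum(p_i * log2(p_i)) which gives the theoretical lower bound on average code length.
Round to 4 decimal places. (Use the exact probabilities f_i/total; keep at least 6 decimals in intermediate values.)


Per-symbol terms -p_i * log2(p_i) with p_i = f_i/40:
  p = 6/40 = 0.150000: log2(p) = -2.736966, -p*log2(p) = 0.410545
  p = 17/40 = 0.425000: log2(p) = -1.234465, -p*log2(p) = 0.524648
  p = 17/40 = 0.425000: log2(p) = -1.234465, -p*log2(p) = 0.524648
H = 0.410545 + 0.524648 + 0.524648 = 1.459841

H = 1.4598 bits/symbol


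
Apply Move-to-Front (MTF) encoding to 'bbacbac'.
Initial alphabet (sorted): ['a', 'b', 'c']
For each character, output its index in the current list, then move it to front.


MTF encoding:
'b': index 1 in ['a', 'b', 'c'] -> ['b', 'a', 'c']
'b': index 0 in ['b', 'a', 'c'] -> ['b', 'a', 'c']
'a': index 1 in ['b', 'a', 'c'] -> ['a', 'b', 'c']
'c': index 2 in ['a', 'b', 'c'] -> ['c', 'a', 'b']
'b': index 2 in ['c', 'a', 'b'] -> ['b', 'c', 'a']
'a': index 2 in ['b', 'c', 'a'] -> ['a', 'b', 'c']
'c': index 2 in ['a', 'b', 'c'] -> ['c', 'a', 'b']


Output: [1, 0, 1, 2, 2, 2, 2]


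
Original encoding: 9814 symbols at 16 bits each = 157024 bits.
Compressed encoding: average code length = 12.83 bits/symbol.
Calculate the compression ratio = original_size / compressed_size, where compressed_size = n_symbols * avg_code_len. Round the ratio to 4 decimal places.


original_size = n_symbols * orig_bits = 9814 * 16 = 157024 bits
compressed_size = n_symbols * avg_code_len = 9814 * 12.83 = 125913.62 bits
ratio = original_size / compressed_size = 157024 / 125913.62 = 1.2471

Compression ratio = 1.2471


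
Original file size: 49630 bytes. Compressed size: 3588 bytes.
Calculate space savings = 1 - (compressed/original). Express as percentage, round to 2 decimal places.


ratio = compressed/original = 3588/49630 = 0.072295
savings = 1 - ratio = 1 - 0.072295 = 0.927705
as a percentage: 0.927705 * 100 = 92.77%

Space savings = 1 - 3588/49630 = 92.77%


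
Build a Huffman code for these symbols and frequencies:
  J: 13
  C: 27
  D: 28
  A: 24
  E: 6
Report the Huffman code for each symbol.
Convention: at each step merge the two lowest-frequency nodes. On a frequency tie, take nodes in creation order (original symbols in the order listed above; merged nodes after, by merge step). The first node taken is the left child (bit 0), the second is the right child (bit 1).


Huffman tree construction:
Step 1: Merge E(6) + J(13) = 19
Step 2: Merge (E+J)(19) + A(24) = 43
Step 3: Merge C(27) + D(28) = 55
Step 4: Merge ((E+J)+A)(43) + (C+D)(55) = 98
Read each symbol's code off the tree from the root (left child = 0, right child = 1).

Codes:
  J: 001 (length 3)
  C: 10 (length 2)
  D: 11 (length 2)
  A: 01 (length 2)
  E: 000 (length 3)
Average code length: 215/98 = 2.1939 bits/symbol


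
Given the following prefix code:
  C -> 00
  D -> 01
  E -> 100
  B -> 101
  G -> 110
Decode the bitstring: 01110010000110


Decoding step by step:
Bits 01 -> D
Bits 110 -> G
Bits 01 -> D
Bits 00 -> C
Bits 00 -> C
Bits 110 -> G


Decoded message: DGDCCG


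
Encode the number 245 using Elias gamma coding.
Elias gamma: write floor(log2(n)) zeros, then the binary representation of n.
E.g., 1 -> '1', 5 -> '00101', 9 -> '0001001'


num_bits = floor(log2(245)) + 1 = 8
leading_zeros = num_bits - 1 = 7
binary(245) = 11110101

Elias gamma(245) = '0000000' + '11110101' = 000000011110101 (15 bits)


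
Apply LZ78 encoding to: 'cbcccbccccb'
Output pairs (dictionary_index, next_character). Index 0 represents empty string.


LZ78 encoding steps:
Dictionary: {0: ''}
Step 1: w='' (idx 0), next='c' -> output (0, 'c'), add 'c' as idx 1
Step 2: w='' (idx 0), next='b' -> output (0, 'b'), add 'b' as idx 2
Step 3: w='c' (idx 1), next='c' -> output (1, 'c'), add 'cc' as idx 3
Step 4: w='c' (idx 1), next='b' -> output (1, 'b'), add 'cb' as idx 4
Step 5: w='cc' (idx 3), next='c' -> output (3, 'c'), add 'ccc' as idx 5
Step 6: w='cb' (idx 4), end of input -> output (4, '')


Encoded: [(0, 'c'), (0, 'b'), (1, 'c'), (1, 'b'), (3, 'c'), (4, '')]


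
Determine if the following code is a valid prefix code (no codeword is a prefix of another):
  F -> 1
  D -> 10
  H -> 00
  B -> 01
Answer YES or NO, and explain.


Checking each pair (does one codeword prefix another?):
  F='1' vs D='10': prefix -- VIOLATION

NO -- this is NOT a valid prefix code. F (1) is a prefix of D (10).


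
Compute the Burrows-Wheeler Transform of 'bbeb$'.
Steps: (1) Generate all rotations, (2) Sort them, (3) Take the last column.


Rotations (sorted):
  0: $bbeb -> last char: b
  1: b$bbe -> last char: e
  2: bbeb$ -> last char: $
  3: beb$b -> last char: b
  4: eb$bb -> last char: b


BWT = be$bb


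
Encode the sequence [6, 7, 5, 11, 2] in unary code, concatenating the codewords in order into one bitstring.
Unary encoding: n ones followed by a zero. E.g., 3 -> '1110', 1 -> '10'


Encode each number as n ones followed by a terminating 0:
  6 -> 1111110 (7 bits)
  7 -> 11111110 (8 bits)
  5 -> 111110 (6 bits)
  11 -> 111111111110 (12 bits)
  2 -> 110 (3 bits)
Total length = 7 + 8 + 6 + 12 + 3 = 36 bits.

Unary([6, 7, 5, 11, 2]) = 111111011111110111110111111111110110 (36 bits)


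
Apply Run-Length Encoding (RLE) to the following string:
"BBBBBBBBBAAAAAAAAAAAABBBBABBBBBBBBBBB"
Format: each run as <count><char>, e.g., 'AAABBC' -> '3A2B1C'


Scanning runs left to right:
  i=0: run of 'B' x 9 -> '9B'
  i=9: run of 'A' x 12 -> '12A'
  i=21: run of 'B' x 4 -> '4B'
  i=25: run of 'A' x 1 -> '1A'
  i=26: run of 'B' x 11 -> '11B'

RLE = 9B12A4B1A11B


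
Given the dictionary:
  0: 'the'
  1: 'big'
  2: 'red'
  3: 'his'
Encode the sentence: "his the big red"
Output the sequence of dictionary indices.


Look up each word in the dictionary:
  'his' -> 3
  'the' -> 0
  'big' -> 1
  'red' -> 2

Encoded: [3, 0, 1, 2]


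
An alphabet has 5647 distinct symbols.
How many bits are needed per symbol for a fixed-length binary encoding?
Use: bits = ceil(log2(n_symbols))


log2(5647) = 12.4633
Bracket: 2^12 = 4096 < 5647 <= 2^13 = 8192
So ceil(log2(5647)) = 13

bits = ceil(log2(5647)) = ceil(12.4633) = 13 bits


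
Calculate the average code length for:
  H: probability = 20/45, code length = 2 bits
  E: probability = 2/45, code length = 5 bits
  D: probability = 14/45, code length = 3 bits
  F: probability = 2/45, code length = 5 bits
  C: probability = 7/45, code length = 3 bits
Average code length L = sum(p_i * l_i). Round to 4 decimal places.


Weighted contributions p_i * l_i:
  H: (20/45) * 2 = 40/45
  E: (2/45) * 5 = 10/45
  D: (14/45) * 3 = 42/45
  F: (2/45) * 5 = 10/45
  C: (7/45) * 3 = 21/45
Sum = (40 + 10 + 42 + 10 + 21)/45 = 123/45

L = 123/45 = 2.7333 bits/symbol


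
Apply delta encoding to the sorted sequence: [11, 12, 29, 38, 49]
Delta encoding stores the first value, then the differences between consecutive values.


First value: 11
Deltas:
  12 - 11 = 1
  29 - 12 = 17
  38 - 29 = 9
  49 - 38 = 11


Delta encoded: [11, 1, 17, 9, 11]


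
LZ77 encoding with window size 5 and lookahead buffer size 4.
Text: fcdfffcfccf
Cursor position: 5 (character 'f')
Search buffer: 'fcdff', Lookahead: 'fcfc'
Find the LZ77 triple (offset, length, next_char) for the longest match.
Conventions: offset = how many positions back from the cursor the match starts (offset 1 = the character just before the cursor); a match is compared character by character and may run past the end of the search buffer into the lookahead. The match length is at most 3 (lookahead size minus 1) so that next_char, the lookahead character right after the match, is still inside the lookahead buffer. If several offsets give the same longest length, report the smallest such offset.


Try each offset into the search buffer:
  offset=1 (pos 4, char 'f'): match length 1
  offset=2 (pos 3, char 'f'): match length 1
  offset=3 (pos 2, char 'd'): match length 0
  offset=4 (pos 1, char 'c'): match length 0
  offset=5 (pos 0, char 'f'): match length 2
Longest match has length 2 at offset 5.
next_char = character at position 5 + 2 = 7 -> 'f'

Best match: offset=5, length=2 (matching 'fc' starting at position 0)
LZ77 triple: (5, 2, 'f')


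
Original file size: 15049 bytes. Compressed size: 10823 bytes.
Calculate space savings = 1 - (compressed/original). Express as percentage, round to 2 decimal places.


ratio = compressed/original = 10823/15049 = 0.719184
savings = 1 - ratio = 1 - 0.719184 = 0.280816
as a percentage: 0.280816 * 100 = 28.08%

Space savings = 1 - 10823/15049 = 28.08%


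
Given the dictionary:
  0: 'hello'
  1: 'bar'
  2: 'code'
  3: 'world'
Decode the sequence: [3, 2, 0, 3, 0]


Look up each index in the dictionary:
  3 -> 'world'
  2 -> 'code'
  0 -> 'hello'
  3 -> 'world'
  0 -> 'hello'

Decoded: "world code hello world hello"


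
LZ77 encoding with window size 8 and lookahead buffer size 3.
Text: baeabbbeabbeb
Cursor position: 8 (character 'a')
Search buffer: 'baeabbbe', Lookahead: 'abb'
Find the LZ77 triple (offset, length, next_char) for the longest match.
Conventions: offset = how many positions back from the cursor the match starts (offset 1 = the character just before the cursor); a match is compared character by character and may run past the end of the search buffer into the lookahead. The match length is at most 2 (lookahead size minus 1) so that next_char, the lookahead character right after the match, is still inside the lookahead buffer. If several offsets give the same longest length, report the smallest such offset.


Try each offset into the search buffer:
  offset=1 (pos 7, char 'e'): match length 0
  offset=2 (pos 6, char 'b'): match length 0
  offset=3 (pos 5, char 'b'): match length 0
  offset=4 (pos 4, char 'b'): match length 0
  offset=5 (pos 3, char 'a'): match length 2
  offset=6 (pos 2, char 'e'): match length 0
  offset=7 (pos 1, char 'a'): match length 1
  offset=8 (pos 0, char 'b'): match length 0
Longest match has length 2 at offset 5.
next_char = character at position 8 + 2 = 10 -> 'b'

Best match: offset=5, length=2 (matching 'ab' starting at position 3)
LZ77 triple: (5, 2, 'b')


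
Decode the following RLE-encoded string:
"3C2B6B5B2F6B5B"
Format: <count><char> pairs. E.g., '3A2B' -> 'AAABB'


Expanding each <count><char> pair:
  3C -> 'CCC'
  2B -> 'BB'
  6B -> 'BBBBBB'
  5B -> 'BBBBB'
  2F -> 'FF'
  6B -> 'BBBBBB'
  5B -> 'BBBBB'

Decoded = CCCBBBBBBBBBBBBBFFBBBBBBBBBBB


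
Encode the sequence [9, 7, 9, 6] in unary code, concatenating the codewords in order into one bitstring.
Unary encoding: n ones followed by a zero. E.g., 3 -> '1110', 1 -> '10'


Encode each number as n ones followed by a terminating 0:
  9 -> 1111111110 (10 bits)
  7 -> 11111110 (8 bits)
  9 -> 1111111110 (10 bits)
  6 -> 1111110 (7 bits)
Total length = 10 + 8 + 10 + 7 = 35 bits.

Unary([9, 7, 9, 6]) = 11111111101111111011111111101111110 (35 bits)


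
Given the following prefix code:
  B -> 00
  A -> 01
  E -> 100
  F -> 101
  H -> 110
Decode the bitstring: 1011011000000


Decoding step by step:
Bits 101 -> F
Bits 101 -> F
Bits 100 -> E
Bits 00 -> B
Bits 00 -> B


Decoded message: FFEBB


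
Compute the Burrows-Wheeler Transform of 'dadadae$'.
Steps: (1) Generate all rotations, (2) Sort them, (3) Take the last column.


Rotations (sorted):
  0: $dadadae -> last char: e
  1: adadae$d -> last char: d
  2: adae$dad -> last char: d
  3: ae$dadad -> last char: d
  4: dadadae$ -> last char: $
  5: dadae$da -> last char: a
  6: dae$dada -> last char: a
  7: e$dadada -> last char: a


BWT = eddd$aaa


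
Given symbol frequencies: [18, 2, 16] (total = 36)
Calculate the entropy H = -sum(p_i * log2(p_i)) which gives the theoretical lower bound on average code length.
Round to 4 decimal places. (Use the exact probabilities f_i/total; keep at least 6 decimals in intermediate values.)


Per-symbol terms -p_i * log2(p_i) with p_i = f_i/36:
  p = 18/36 = 0.500000: log2(p) = -1.000000, -p*log2(p) = 0.500000
  p = 2/36 = 0.055556: log2(p) = -4.169925, -p*log2(p) = 0.231663
  p = 16/36 = 0.444444: log2(p) = -1.169925, -p*log2(p) = 0.519967
H = 0.500000 + 0.231663 + 0.519967 = 1.251630

H = 1.2516 bits/symbol


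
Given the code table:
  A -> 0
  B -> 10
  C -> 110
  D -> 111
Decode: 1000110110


Decoding:
10 -> B
0 -> A
0 -> A
110 -> C
110 -> C


Result: BAACC


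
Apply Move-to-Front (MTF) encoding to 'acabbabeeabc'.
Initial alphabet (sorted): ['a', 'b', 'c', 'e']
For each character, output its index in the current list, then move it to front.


MTF encoding:
'a': index 0 in ['a', 'b', 'c', 'e'] -> ['a', 'b', 'c', 'e']
'c': index 2 in ['a', 'b', 'c', 'e'] -> ['c', 'a', 'b', 'e']
'a': index 1 in ['c', 'a', 'b', 'e'] -> ['a', 'c', 'b', 'e']
'b': index 2 in ['a', 'c', 'b', 'e'] -> ['b', 'a', 'c', 'e']
'b': index 0 in ['b', 'a', 'c', 'e'] -> ['b', 'a', 'c', 'e']
'a': index 1 in ['b', 'a', 'c', 'e'] -> ['a', 'b', 'c', 'e']
'b': index 1 in ['a', 'b', 'c', 'e'] -> ['b', 'a', 'c', 'e']
'e': index 3 in ['b', 'a', 'c', 'e'] -> ['e', 'b', 'a', 'c']
'e': index 0 in ['e', 'b', 'a', 'c'] -> ['e', 'b', 'a', 'c']
'a': index 2 in ['e', 'b', 'a', 'c'] -> ['a', 'e', 'b', 'c']
'b': index 2 in ['a', 'e', 'b', 'c'] -> ['b', 'a', 'e', 'c']
'c': index 3 in ['b', 'a', 'e', 'c'] -> ['c', 'b', 'a', 'e']


Output: [0, 2, 1, 2, 0, 1, 1, 3, 0, 2, 2, 3]


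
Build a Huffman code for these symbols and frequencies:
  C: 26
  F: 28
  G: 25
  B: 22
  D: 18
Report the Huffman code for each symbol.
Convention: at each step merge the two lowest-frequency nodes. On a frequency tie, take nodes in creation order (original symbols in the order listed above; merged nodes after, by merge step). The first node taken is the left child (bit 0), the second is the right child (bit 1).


Huffman tree construction:
Step 1: Merge D(18) + B(22) = 40
Step 2: Merge G(25) + C(26) = 51
Step 3: Merge F(28) + (D+B)(40) = 68
Step 4: Merge (G+C)(51) + (F+(D+B))(68) = 119
Read each symbol's code off the tree from the root (left child = 0, right child = 1).

Codes:
  C: 01 (length 2)
  F: 10 (length 2)
  G: 00 (length 2)
  B: 111 (length 3)
  D: 110 (length 3)
Average code length: 278/119 = 2.3361 bits/symbol


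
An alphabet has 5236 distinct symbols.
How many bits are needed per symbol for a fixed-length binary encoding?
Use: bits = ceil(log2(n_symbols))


log2(5236) = 12.3542
Bracket: 2^12 = 4096 < 5236 <= 2^13 = 8192
So ceil(log2(5236)) = 13

bits = ceil(log2(5236)) = ceil(12.3542) = 13 bits


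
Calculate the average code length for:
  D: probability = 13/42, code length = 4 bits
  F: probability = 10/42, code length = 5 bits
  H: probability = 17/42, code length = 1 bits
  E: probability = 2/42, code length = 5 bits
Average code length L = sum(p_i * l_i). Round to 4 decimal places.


Weighted contributions p_i * l_i:
  D: (13/42) * 4 = 52/42
  F: (10/42) * 5 = 50/42
  H: (17/42) * 1 = 17/42
  E: (2/42) * 5 = 10/42
Sum = (52 + 50 + 17 + 10)/42 = 129/42

L = 129/42 = 3.0714 bits/symbol


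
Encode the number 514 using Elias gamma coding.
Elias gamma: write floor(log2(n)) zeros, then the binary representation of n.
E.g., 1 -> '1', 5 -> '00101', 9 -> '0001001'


num_bits = floor(log2(514)) + 1 = 10
leading_zeros = num_bits - 1 = 9
binary(514) = 1000000010

Elias gamma(514) = '000000000' + '1000000010' = 0000000001000000010 (19 bits)


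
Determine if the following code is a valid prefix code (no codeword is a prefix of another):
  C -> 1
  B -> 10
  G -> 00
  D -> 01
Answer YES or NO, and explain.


Checking each pair (does one codeword prefix another?):
  C='1' vs B='10': prefix -- VIOLATION

NO -- this is NOT a valid prefix code. C (1) is a prefix of B (10).


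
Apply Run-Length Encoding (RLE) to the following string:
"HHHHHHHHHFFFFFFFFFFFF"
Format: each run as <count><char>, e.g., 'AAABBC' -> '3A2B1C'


Scanning runs left to right:
  i=0: run of 'H' x 9 -> '9H'
  i=9: run of 'F' x 12 -> '12F'

RLE = 9H12F


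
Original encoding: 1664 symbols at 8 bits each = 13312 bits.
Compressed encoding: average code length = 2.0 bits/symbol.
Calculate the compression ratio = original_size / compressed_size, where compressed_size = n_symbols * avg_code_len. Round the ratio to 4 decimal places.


original_size = n_symbols * orig_bits = 1664 * 8 = 13312 bits
compressed_size = n_symbols * avg_code_len = 1664 * 2.0 = 3328.0 bits
ratio = original_size / compressed_size = 13312 / 3328.0 = 4.0

Compression ratio = 4.0


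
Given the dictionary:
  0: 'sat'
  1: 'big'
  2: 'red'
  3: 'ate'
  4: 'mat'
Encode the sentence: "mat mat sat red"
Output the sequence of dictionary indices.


Look up each word in the dictionary:
  'mat' -> 4
  'mat' -> 4
  'sat' -> 0
  'red' -> 2

Encoded: [4, 4, 0, 2]


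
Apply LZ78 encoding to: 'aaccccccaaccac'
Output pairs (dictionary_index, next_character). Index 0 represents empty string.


LZ78 encoding steps:
Dictionary: {0: ''}
Step 1: w='' (idx 0), next='a' -> output (0, 'a'), add 'a' as idx 1
Step 2: w='a' (idx 1), next='c' -> output (1, 'c'), add 'ac' as idx 2
Step 3: w='' (idx 0), next='c' -> output (0, 'c'), add 'c' as idx 3
Step 4: w='c' (idx 3), next='c' -> output (3, 'c'), add 'cc' as idx 4
Step 5: w='cc' (idx 4), next='a' -> output (4, 'a'), add 'cca' as idx 5
Step 6: w='ac' (idx 2), next='c' -> output (2, 'c'), add 'acc' as idx 6
Step 7: w='ac' (idx 2), end of input -> output (2, '')


Encoded: [(0, 'a'), (1, 'c'), (0, 'c'), (3, 'c'), (4, 'a'), (2, 'c'), (2, '')]


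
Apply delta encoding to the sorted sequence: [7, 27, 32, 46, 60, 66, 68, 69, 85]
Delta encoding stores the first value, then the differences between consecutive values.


First value: 7
Deltas:
  27 - 7 = 20
  32 - 27 = 5
  46 - 32 = 14
  60 - 46 = 14
  66 - 60 = 6
  68 - 66 = 2
  69 - 68 = 1
  85 - 69 = 16


Delta encoded: [7, 20, 5, 14, 14, 6, 2, 1, 16]


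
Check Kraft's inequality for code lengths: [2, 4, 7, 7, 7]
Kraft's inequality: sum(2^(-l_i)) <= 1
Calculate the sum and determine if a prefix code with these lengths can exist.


Sum = 2^(-2) + 2^(-4) + 2^(-7) + 2^(-7) + 2^(-7)
    = 0.25 + 0.0625 + 0.0078125 + 0.0078125 + 0.0078125
    = 43/128 = 0.3359375
Since 0.3359375 <= 1, Kraft's inequality IS satisfied.
A prefix code with these lengths CAN exist.

Kraft sum = 0.3359375. Satisfied.


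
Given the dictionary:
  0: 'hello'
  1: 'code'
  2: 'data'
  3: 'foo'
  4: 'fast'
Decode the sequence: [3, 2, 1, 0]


Look up each index in the dictionary:
  3 -> 'foo'
  2 -> 'data'
  1 -> 'code'
  0 -> 'hello'

Decoded: "foo data code hello"


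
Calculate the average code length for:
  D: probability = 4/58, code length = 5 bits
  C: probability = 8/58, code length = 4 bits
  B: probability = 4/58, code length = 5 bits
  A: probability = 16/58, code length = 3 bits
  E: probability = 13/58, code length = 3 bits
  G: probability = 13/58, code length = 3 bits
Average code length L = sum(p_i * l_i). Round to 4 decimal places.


Weighted contributions p_i * l_i:
  D: (4/58) * 5 = 20/58
  C: (8/58) * 4 = 32/58
  B: (4/58) * 5 = 20/58
  A: (16/58) * 3 = 48/58
  E: (13/58) * 3 = 39/58
  G: (13/58) * 3 = 39/58
Sum = (20 + 32 + 20 + 48 + 39 + 39)/58 = 198/58

L = 198/58 = 3.4138 bits/symbol


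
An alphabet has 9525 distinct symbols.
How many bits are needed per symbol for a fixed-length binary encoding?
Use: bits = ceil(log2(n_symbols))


log2(9525) = 13.2175
Bracket: 2^13 = 8192 < 9525 <= 2^14 = 16384
So ceil(log2(9525)) = 14

bits = ceil(log2(9525)) = ceil(13.2175) = 14 bits


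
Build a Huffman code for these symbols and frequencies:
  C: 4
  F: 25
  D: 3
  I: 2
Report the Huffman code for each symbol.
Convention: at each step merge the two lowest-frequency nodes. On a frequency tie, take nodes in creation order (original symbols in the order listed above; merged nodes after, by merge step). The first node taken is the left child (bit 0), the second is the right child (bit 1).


Huffman tree construction:
Step 1: Merge I(2) + D(3) = 5
Step 2: Merge C(4) + (I+D)(5) = 9
Step 3: Merge (C+(I+D))(9) + F(25) = 34
Read each symbol's code off the tree from the root (left child = 0, right child = 1).

Codes:
  C: 00 (length 2)
  F: 1 (length 1)
  D: 011 (length 3)
  I: 010 (length 3)
Average code length: 48/34 = 1.4118 bits/symbol


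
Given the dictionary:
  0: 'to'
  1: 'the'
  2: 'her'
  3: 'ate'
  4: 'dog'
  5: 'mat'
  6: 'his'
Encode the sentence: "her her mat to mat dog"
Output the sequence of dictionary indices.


Look up each word in the dictionary:
  'her' -> 2
  'her' -> 2
  'mat' -> 5
  'to' -> 0
  'mat' -> 5
  'dog' -> 4

Encoded: [2, 2, 5, 0, 5, 4]


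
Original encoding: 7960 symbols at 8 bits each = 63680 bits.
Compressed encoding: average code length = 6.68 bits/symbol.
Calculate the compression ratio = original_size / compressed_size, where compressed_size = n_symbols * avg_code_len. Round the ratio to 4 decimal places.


original_size = n_symbols * orig_bits = 7960 * 8 = 63680 bits
compressed_size = n_symbols * avg_code_len = 7960 * 6.68 = 53172.8 bits
ratio = original_size / compressed_size = 63680 / 53172.8 = 1.1976

Compression ratio = 1.1976


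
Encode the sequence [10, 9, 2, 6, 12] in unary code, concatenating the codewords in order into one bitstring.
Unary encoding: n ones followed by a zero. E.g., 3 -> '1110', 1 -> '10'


Encode each number as n ones followed by a terminating 0:
  10 -> 11111111110 (11 bits)
  9 -> 1111111110 (10 bits)
  2 -> 110 (3 bits)
  6 -> 1111110 (7 bits)
  12 -> 1111111111110 (13 bits)
Total length = 11 + 10 + 3 + 7 + 13 = 44 bits.

Unary([10, 9, 2, 6, 12]) = 11111111110111111111011011111101111111111110 (44 bits)


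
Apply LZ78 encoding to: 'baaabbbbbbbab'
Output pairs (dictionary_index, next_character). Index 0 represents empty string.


LZ78 encoding steps:
Dictionary: {0: ''}
Step 1: w='' (idx 0), next='b' -> output (0, 'b'), add 'b' as idx 1
Step 2: w='' (idx 0), next='a' -> output (0, 'a'), add 'a' as idx 2
Step 3: w='a' (idx 2), next='a' -> output (2, 'a'), add 'aa' as idx 3
Step 4: w='b' (idx 1), next='b' -> output (1, 'b'), add 'bb' as idx 4
Step 5: w='bb' (idx 4), next='b' -> output (4, 'b'), add 'bbb' as idx 5
Step 6: w='bb' (idx 4), next='a' -> output (4, 'a'), add 'bba' as idx 6
Step 7: w='b' (idx 1), end of input -> output (1, '')


Encoded: [(0, 'b'), (0, 'a'), (2, 'a'), (1, 'b'), (4, 'b'), (4, 'a'), (1, '')]


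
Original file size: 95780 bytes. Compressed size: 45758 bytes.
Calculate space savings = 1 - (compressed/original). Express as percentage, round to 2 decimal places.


ratio = compressed/original = 45758/95780 = 0.477741
savings = 1 - ratio = 1 - 0.477741 = 0.522259
as a percentage: 0.522259 * 100 = 52.23%

Space savings = 1 - 45758/95780 = 52.23%


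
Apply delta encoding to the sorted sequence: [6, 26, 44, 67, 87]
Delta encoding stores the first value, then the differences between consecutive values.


First value: 6
Deltas:
  26 - 6 = 20
  44 - 26 = 18
  67 - 44 = 23
  87 - 67 = 20


Delta encoded: [6, 20, 18, 23, 20]
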